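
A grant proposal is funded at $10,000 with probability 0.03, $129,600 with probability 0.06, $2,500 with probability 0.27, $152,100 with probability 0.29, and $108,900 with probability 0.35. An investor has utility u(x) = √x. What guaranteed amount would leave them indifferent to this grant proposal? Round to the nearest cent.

E[u] = 0.03·√10000 + 0.06·√129600 + 0.27·√2500 + 0.29·√152100 + 0.35·√108900 = 0.03·100 + 0.06·360 + 0.27·50 + 0.29·390 + 0.35·330 = 266.7
CE = (266.7)² = 71128.89

$71,128.89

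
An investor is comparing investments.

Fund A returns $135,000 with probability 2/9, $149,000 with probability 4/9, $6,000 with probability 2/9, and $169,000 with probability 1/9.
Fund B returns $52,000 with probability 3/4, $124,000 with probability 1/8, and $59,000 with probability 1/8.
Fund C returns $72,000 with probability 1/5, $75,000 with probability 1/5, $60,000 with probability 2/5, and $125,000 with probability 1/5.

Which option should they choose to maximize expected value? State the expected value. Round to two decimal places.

Fund A = 2/9 × 135000 + 4/9 × 149000 + 2/9 × 6000 + 1/9 × 169000 = 30000 + 66222.2222 + 1333.3333 + 18777.7778 = 116333.3333
Fund B = 3/4 × 52000 + 1/8 × 124000 + 1/8 × 59000 = 39000 + 15500 + 7375 = 61875
Fund C = 1/5 × 72000 + 1/5 × 75000 + 2/5 × 60000 + 1/5 × 125000 = 14400 + 15000 + 24000 + 25000 = 78400

Fund A ($116,333.33)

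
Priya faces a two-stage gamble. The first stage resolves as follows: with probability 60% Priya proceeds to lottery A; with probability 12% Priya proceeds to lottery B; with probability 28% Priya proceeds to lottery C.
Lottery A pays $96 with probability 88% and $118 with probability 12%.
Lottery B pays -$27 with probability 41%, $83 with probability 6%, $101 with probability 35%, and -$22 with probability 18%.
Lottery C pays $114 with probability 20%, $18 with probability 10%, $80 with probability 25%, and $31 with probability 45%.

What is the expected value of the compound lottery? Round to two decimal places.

EV(A) = 0.88 × 96 + 0.12 × 118 = 84.48 + 14.16 = 98.64
EV(B) = 0.41 × (-27) + 0.06 × 83 + 0.35 × 101 + 0.18 × (-22) = -11.07 + 4.98 + 35.35 − 3.96 = 25.3
EV(C) = 0.2 × 114 + 0.1 × 18 + 0.25 × 80 + 0.45 × 31 = 22.8 + 1.8 + 20 + 13.95 = 58.55
Overall = 0.6 × 98.64 + 0.12 × 25.3 + 0.28 × 58.55 = 59.184 + 3.036 + 16.394 = 78.614

$78.61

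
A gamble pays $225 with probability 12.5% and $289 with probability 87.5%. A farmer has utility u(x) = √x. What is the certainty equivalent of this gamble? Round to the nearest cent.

E[u] = 0.125·√225 + 0.875·√289 = 0.125·15 + 0.875·17 = 16.75
CE = (16.75)² = 280.5625

$280.56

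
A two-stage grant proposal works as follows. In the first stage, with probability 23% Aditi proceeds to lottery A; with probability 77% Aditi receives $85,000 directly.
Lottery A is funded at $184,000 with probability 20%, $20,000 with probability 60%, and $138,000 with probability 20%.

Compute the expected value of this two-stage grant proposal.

$83,022

EV(A) = 0.2 × 184000 + 0.6 × 20000 + 0.2 × 138000 = 36800 + 12000 + 27600 = 76400
Branch B: 85000 (certain)
Overall = 0.23 × 76400 + 0.77 × 85000 = 17572 + 65450 = 83022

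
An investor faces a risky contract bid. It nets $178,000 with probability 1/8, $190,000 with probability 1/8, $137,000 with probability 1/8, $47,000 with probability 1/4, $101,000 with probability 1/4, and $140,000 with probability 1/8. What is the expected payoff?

EV = 1/8 × 178000 + 1/8 × 190000 + 1/8 × 137000 + 1/4 × 47000 + 1/4 × 101000 + 1/8 × 140000 = 22250 + 23750 + 17125 + 11750 + 25250 + 17500 = 117625

$117,625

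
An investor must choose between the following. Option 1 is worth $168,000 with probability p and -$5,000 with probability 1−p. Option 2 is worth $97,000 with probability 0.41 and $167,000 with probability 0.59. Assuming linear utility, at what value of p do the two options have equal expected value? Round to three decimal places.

EV(Option 2) = 0.41 × 97000 + 0.59 × 167000 = 39770 + 98530 = 138300
p·168000 + (1−p)·(-5000) = 138300
173000p − 5000 = 138300
p = (138300 + 5000) / 173000

p = 0.828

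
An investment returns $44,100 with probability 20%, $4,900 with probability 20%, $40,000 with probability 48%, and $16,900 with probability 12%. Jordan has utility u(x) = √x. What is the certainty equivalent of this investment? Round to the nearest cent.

$28,089.76

E[u] = 0.2·√44100 + 0.2·√4900 + 0.48·√40000 + 0.12·√16900 = 0.2·210 + 0.2·70 + 0.48·200 + 0.12·130 = 167.6
CE = (167.6)² = 28089.76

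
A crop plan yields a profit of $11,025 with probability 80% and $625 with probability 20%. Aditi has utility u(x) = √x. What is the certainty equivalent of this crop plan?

E[u] = 0.8·√11025 + 0.2·√625 = 0.8·105 + 0.2·25 = 89
CE = (89)² = 7921

$7,921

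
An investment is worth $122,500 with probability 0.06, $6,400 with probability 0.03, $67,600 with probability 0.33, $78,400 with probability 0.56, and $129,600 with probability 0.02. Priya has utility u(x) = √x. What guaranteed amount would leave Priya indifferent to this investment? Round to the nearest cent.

E[u] = 0.06·√122500 + 0.03·√6400 + 0.33·√67600 + 0.56·√78400 + 0.02·√129600 = 0.06·350 + 0.03·80 + 0.33·260 + 0.56·280 + 0.02·360 = 273.2
CE = (273.2)² = 74638.24

$74,638.24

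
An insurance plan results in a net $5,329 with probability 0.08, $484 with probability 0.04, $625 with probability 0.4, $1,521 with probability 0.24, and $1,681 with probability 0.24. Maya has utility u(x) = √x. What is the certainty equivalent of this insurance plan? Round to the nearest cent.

E[u] = 0.08·√5329 + 0.04·√484 + 0.4·√625 + 0.24·√1521 + 0.24·√1681 = 0.08·73 + 0.04·22 + 0.4·25 + 0.24·39 + 0.24·41 = 35.92
CE = (35.92)² = 1290.2464

$1,290.25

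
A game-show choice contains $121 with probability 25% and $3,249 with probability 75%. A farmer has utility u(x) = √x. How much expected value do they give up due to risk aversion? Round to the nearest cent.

E[u] = 0.25·√121 + 0.75·√3249 = 0.25·11 + 0.75·57 = 45.5
CE = (45.5)² = 2070.25
Risk premium = EV − CE = 2467 − 2070.25 = 396.75

$396.75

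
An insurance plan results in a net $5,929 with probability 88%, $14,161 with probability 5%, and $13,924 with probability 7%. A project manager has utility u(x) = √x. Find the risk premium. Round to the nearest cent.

E[u] = 0.88·√5929 + 0.05·√14161 + 0.07·√13924 = 0.88·77 + 0.05·119 + 0.07·118 = 81.97
CE = (81.97)² = 6719.0809
Risk premium = EV − CE = 6900.25 − 6719.0809 = 181.1691

$181.17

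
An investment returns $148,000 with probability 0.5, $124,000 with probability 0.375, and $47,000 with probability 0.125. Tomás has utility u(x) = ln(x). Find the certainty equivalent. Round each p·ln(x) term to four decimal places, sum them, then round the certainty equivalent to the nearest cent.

$119,994.36

E[u] = 0.5·ln(148000) + 0.375·ln(124000) + 0.125·ln(47000) = 5.9525 + 4.3980 + 1.3447 = 11.6952
CE = e^11.6952 ≈ 119994.36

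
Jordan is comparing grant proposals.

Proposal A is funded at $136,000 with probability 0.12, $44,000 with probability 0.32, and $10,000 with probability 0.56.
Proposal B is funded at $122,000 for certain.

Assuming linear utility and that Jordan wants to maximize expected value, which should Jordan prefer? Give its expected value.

Proposal B ($122,000)

Proposal A = 0.12 × 136000 + 0.32 × 44000 + 0.56 × 10000 = 16320 + 14080 + 5600 = 36000
Proposal B: 122000 (certain)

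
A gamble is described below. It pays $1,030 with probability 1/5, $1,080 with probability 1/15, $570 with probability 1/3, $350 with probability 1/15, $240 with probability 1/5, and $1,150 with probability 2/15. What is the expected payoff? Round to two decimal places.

EV = 1/5 × 1030 + 1/15 × 1080 + 1/3 × 570 + 1/15 × 350 + 1/5 × 240 + 2/15 × 1150 = 206 + 72 + 190 + 23.3333 + 48 + 153.3333 = 692.6667

$692.67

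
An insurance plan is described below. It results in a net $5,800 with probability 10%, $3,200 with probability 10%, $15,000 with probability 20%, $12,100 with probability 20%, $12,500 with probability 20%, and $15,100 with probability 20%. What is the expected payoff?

EV = 0.1 × 5800 + 0.1 × 3200 + 0.2 × 15000 + 0.2 × 12100 + 0.2 × 12500 + 0.2 × 15100 = 580 + 320 + 3000 + 2420 + 2500 + 3020 = 11840

$11,840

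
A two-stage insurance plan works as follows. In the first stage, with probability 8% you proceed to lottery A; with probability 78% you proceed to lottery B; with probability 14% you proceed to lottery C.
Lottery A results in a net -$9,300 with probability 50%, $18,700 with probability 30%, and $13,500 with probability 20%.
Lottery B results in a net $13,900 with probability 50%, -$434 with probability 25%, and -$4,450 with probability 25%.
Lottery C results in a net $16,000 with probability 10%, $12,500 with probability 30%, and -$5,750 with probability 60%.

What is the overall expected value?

$5,027.42

EV(A) = 0.5 × (-9300) + 0.3 × 18700 + 0.2 × 13500 = -4650 + 5610 + 2700 = 3660
EV(B) = 0.5 × 13900 + 0.25 × (-434) + 0.25 × (-4450) = 6950 − 108.5 − 1112.5 = 5729
EV(C) = 0.1 × 16000 + 0.3 × 12500 + 0.6 × (-5750) = 1600 + 3750 − 3450 = 1900
Overall = 0.08 × 3660 + 0.78 × 5729 + 0.14 × 1900 = 292.8 + 4468.62 + 266 = 5027.42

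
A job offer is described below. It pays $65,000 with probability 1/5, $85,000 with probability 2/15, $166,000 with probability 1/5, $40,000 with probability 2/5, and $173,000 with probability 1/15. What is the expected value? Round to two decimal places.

EV = 1/5 × 65000 + 2/15 × 85000 + 1/5 × 166000 + 2/5 × 40000 + 1/15 × 173000 = 13000 + 11333.3333 + 33200 + 16000 + 11533.3333 = 85066.6667

$85,066.67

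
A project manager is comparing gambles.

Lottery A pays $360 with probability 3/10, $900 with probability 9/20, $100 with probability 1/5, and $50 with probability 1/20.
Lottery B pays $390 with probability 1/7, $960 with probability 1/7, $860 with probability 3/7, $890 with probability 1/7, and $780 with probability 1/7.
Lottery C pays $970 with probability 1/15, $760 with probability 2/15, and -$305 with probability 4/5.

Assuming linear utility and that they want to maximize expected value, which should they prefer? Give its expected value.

Lottery B ($800)

Lottery A = 3/10 × 360 + 9/20 × 900 + 1/5 × 100 + 1/20 × 50 = 108 + 405 + 20 + 2.5 = 535.5
Lottery B = 1/7 × 390 + 1/7 × 960 + 3/7 × 860 + 1/7 × 890 + 1/7 × 780 = 55.7143 + 137.1429 + 368.5714 + 127.1429 + 111.4286 = 800
Lottery C = 1/15 × 970 + 2/15 × 760 + 4/5 × (-305) = 64.6667 + 101.3333 − 244 = -78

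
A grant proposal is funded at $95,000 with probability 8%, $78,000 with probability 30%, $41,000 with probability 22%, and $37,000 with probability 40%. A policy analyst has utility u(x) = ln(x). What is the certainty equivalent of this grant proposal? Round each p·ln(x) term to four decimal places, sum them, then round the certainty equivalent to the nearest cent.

E[u] = 0.08·ln(95000) + 0.3·ln(78000) + 0.22·ln(41000) + 0.4·ln(37000) = 0.9169 + 3.3793 + 2.3367 + 4.2075 = 10.8404
CE = e^10.8404 ≈ 51041.79

$51,041.79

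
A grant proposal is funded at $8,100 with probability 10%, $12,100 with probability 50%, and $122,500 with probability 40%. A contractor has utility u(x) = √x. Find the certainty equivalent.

E[u] = 0.1·√8100 + 0.5·√12100 + 0.4·√122500 = 0.1·90 + 0.5·110 + 0.4·350 = 204
CE = (204)² = 41616

$41,616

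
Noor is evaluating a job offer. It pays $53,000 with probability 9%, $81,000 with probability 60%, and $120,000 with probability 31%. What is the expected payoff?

$90,570

EV = 0.09 × 53000 + 0.6 × 81000 + 0.31 × 120000 = 4770 + 48600 + 37200 = 90570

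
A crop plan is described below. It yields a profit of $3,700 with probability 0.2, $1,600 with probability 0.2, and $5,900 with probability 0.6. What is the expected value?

$4,600

EV = 0.2 × 3700 + 0.2 × 1600 + 0.6 × 5900 = 740 + 320 + 3540 = 4600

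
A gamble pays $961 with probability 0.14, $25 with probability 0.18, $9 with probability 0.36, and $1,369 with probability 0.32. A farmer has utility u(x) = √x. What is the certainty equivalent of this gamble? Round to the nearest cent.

$329.79

E[u] = 0.14·√961 + 0.18·√25 + 0.36·√9 + 0.32·√1369 = 0.14·31 + 0.18·5 + 0.36·3 + 0.32·37 = 18.16
CE = (18.16)² = 329.7856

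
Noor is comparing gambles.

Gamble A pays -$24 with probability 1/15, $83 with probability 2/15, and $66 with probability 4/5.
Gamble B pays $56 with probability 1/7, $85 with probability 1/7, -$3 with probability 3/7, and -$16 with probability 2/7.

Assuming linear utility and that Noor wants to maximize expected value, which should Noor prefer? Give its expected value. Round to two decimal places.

Gamble A ($62.27)

Gamble A = 1/15 × (-24) + 2/15 × 83 + 4/5 × 66 = -1.6 + 11.0667 + 52.8 = 62.2667
Gamble B = 1/7 × 56 + 1/7 × 85 + 3/7 × (-3) + 2/7 × (-16) = 8 + 12.1429 − 1.2857 − 4.5714 = 14.2857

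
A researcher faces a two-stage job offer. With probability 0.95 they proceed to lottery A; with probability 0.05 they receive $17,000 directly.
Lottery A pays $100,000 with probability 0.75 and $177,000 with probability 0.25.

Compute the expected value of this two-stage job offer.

EV(A) = 0.75 × 100000 + 0.25 × 177000 = 75000 + 44250 = 119250
Branch B: 17000 (certain)
Overall = 0.95 × 119250 + 0.05 × 17000 = 113287.5 + 850 = 114137.5

$114,137.50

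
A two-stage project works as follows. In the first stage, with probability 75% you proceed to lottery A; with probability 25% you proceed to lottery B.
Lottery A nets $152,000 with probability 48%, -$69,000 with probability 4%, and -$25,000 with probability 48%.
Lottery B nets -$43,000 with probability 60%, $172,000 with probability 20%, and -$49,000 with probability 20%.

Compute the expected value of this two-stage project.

$43,350

EV(A) = 0.48 × 152000 + 0.04 × (-69000) + 0.48 × (-25000) = 72960 − 2760 − 12000 = 58200
EV(B) = 0.6 × (-43000) + 0.2 × 172000 + 0.2 × (-49000) = -25800 + 34400 − 9800 = -1200
Overall = 0.75 × 58200 + 0.25 × (-1200) = 43650 − 300 = 43350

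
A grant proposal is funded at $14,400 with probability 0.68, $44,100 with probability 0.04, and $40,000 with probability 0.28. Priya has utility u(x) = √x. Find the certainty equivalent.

E[u] = 0.68·√14400 + 0.04·√44100 + 0.28·√40000 = 0.68·120 + 0.04·210 + 0.28·200 = 146
CE = (146)² = 21316

$21,316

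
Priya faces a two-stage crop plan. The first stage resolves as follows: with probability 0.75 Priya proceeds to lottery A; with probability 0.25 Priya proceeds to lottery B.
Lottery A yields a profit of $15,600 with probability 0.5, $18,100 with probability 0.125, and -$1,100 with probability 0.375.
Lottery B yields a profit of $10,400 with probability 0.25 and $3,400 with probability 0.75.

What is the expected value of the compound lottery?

$8,525

EV(A) = 0.5 × 15600 + 0.125 × 18100 + 0.375 × (-1100) = 7800 + 2262.5 − 412.5 = 9650
EV(B) = 0.25 × 10400 + 0.75 × 3400 = 2600 + 2550 = 5150
Overall = 0.75 × 9650 + 0.25 × 5150 = 7237.5 + 1287.5 = 8525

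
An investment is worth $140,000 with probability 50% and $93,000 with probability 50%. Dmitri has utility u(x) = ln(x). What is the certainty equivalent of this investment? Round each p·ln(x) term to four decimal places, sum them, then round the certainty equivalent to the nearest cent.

E[u] = 0.5·ln(140000) + 0.5·ln(93000) = 5.9247 + 5.7202 = 11.6449
CE = e^11.6449 ≈ 114107.93

$114,107.93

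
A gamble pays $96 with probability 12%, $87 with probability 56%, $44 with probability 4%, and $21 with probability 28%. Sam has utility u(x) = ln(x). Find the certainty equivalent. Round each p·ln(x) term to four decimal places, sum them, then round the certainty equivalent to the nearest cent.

$57.54

E[u] = 0.12·ln(96) + 0.56·ln(87) + 0.04·ln(44) + 0.28·ln(21) = 0.5477 + 2.5009 + 0.1514 + 0.8525 = 4.0525
CE = e^4.0525 ≈ 57.54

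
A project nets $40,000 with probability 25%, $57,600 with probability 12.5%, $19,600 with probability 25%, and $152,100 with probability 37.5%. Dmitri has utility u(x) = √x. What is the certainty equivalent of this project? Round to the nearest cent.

E[u] = 0.25·√40000 + 0.125·√57600 + 0.25·√19600 + 0.375·√152100 = 0.25·200 + 0.125·240 + 0.25·140 + 0.375·390 = 261.25
CE = (261.25)² = 68251.5625

$68,251.56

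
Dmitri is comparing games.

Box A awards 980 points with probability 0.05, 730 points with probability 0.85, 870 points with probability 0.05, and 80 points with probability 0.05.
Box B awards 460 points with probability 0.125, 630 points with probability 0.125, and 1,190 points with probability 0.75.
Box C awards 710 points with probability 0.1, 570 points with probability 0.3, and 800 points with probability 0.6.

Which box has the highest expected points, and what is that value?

Box A = 0.05 × 980 + 0.85 × 730 + 0.05 × 870 + 0.05 × 80 = 49 + 620.5 + 43.5 + 4 = 717
Box B = 0.125 × 460 + 0.125 × 630 + 0.75 × 1190 = 57.5 + 78.75 + 892.5 = 1028.75
Box C = 0.1 × 710 + 0.3 × 570 + 0.6 × 800 = 71 + 171 + 480 = 722

Box B (1028.75 points)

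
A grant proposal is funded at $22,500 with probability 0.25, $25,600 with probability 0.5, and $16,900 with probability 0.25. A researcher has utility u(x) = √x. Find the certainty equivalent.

E[u] = 0.25·√22500 + 0.5·√25600 + 0.25·√16900 = 0.25·150 + 0.5·160 + 0.25·130 = 150
CE = (150)² = 22500

$22,500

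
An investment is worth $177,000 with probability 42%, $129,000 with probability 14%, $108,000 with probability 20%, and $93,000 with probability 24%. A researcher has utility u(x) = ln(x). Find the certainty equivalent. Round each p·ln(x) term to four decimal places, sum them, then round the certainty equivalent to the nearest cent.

E[u] = 0.42·ln(177000) + 0.14·ln(129000) + 0.2·ln(108000) + 0.24·ln(93000) = 5.0752 + 1.6475 + 2.3180 + 2.7457 = 11.7864
CE = e^11.7864 ≈ 131452.39

$131,452.39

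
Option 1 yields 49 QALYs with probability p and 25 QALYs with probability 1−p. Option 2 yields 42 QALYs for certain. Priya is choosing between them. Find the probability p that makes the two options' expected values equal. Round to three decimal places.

p = 0.708

p·49 + (1−p)·25 = 42
24p + 25 = 42
p = (42 − 25) / 24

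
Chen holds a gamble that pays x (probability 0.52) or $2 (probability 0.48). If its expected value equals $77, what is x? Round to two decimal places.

x = $146.23

0.52·x + 0.48·2 = 77
0.52·x = 77 − 0.96 = 76.04
x = 76.04 / 0.52 = 146.2308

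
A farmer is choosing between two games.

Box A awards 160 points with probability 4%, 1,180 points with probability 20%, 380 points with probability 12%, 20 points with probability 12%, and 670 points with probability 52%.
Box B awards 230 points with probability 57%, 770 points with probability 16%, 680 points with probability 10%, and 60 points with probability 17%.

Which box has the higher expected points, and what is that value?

Box A (638.8 points)

Box A = 0.04 × 160 + 0.2 × 1180 + 0.12 × 380 + 0.12 × 20 + 0.52 × 670 = 6.4 + 236 + 45.6 + 2.4 + 348.4 = 638.8
Box B = 0.57 × 230 + 0.16 × 770 + 0.1 × 680 + 0.17 × 60 = 131.1 + 123.2 + 68 + 10.2 = 332.5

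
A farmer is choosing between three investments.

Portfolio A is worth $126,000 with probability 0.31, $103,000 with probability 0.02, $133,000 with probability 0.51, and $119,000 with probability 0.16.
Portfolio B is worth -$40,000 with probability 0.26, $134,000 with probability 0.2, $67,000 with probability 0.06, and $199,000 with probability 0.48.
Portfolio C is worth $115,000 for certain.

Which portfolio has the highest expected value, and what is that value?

Portfolio A = 0.31 × 126000 + 0.02 × 103000 + 0.51 × 133000 + 0.16 × 119000 = 39060 + 2060 + 67830 + 19040 = 127990
Portfolio B = 0.26 × (-40000) + 0.2 × 134000 + 0.06 × 67000 + 0.48 × 199000 = -10400 + 26800 + 4020 + 95520 = 115940
Portfolio C: 115000 (certain)

Portfolio A ($127,990)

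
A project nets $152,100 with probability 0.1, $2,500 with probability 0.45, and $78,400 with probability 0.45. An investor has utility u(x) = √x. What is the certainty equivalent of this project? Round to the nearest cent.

E[u] = 0.1·√152100 + 0.45·√2500 + 0.45·√78400 = 0.1·390 + 0.45·50 + 0.45·280 = 187.5
CE = (187.5)² = 35156.25

$35,156.25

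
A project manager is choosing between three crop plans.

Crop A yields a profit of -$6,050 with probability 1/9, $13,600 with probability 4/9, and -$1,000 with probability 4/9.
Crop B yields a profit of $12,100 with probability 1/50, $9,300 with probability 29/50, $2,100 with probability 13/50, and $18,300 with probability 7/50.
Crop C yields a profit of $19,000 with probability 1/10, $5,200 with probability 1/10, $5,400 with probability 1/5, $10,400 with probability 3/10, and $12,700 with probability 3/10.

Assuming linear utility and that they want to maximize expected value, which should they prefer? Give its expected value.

Crop C ($10,430)

Crop A = 1/9 × (-6050) + 4/9 × 13600 + 4/9 × (-1000) = -672.2222 + 6044.4444 − 444.4444 = 4927.7778
Crop B = 1/50 × 12100 + 29/50 × 9300 + 13/50 × 2100 + 7/50 × 18300 = 242 + 5394 + 546 + 2562 = 8744
Crop C = 1/10 × 19000 + 1/10 × 5200 + 1/5 × 5400 + 3/10 × 10400 + 3/10 × 12700 = 1900 + 520 + 1080 + 3120 + 3810 = 10430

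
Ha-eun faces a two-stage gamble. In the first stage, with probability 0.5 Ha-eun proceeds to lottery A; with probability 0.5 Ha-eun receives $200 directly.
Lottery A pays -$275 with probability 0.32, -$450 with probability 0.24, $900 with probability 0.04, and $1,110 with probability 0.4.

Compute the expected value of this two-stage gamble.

$242

EV(A) = 0.32 × (-275) + 0.24 × (-450) + 0.04 × 900 + 0.4 × 1110 = -88 − 108 + 36 + 444 = 284
Branch B: 200 (certain)
Overall = 0.5 × 284 + 0.5 × 200 = 142 + 100 = 242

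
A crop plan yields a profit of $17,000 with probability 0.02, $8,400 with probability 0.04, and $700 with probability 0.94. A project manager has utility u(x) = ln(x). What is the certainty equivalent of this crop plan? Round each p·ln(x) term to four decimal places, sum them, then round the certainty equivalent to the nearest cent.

$824.02

E[u] = 0.02·ln(17000) + 0.04·ln(8400) + 0.94·ln(700) = 0.1948 + 0.3614 + 6.1580 = 6.7142
CE = e^6.7142 ≈ 824.02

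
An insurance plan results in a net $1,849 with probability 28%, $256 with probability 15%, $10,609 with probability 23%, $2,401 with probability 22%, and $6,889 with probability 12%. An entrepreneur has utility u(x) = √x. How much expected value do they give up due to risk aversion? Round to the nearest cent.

E[u] = 0.28·√1849 + 0.15·√256 + 0.23·√10609 + 0.22·√2401 + 0.12·√6889 = 0.28·43 + 0.15·16 + 0.23·103 + 0.22·49 + 0.12·83 = 58.87
CE = (58.87)² = 3465.6769
Risk premium = EV − CE = 4351.09 − 3465.6769 = 885.4131

$885.41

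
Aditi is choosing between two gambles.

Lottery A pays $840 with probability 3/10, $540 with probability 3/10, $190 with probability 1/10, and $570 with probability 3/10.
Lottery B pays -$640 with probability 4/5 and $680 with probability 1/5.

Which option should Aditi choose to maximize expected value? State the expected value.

Lottery A ($604)

Lottery A = 3/10 × 840 + 3/10 × 540 + 1/10 × 190 + 3/10 × 570 = 252 + 162 + 19 + 171 = 604
Lottery B = 4/5 × (-640) + 1/5 × 680 = -512 + 136 = -376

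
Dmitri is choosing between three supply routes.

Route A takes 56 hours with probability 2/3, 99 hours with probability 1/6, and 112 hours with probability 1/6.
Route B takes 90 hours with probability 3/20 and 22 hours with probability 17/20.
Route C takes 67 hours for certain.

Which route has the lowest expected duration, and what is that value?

Route B (32.2 hours)

Route A = 2/3 × 56 + 1/6 × 99 + 1/6 × 112 = 37.3333 + 16.5 + 18.6667 = 72.5
Route B = 3/20 × 90 + 17/20 × 22 = 13.5 + 18.7 = 32.2
Route C: 67 (certain)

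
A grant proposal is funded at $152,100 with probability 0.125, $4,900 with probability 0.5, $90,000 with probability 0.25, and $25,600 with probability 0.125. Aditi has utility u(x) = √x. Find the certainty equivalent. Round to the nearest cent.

E[u] = 0.125·√152100 + 0.5·√4900 + 0.25·√90000 + 0.125·√25600 = 0.125·390 + 0.5·70 + 0.25·300 + 0.125·160 = 178.75
CE = (178.75)² = 31951.5625

$31,951.56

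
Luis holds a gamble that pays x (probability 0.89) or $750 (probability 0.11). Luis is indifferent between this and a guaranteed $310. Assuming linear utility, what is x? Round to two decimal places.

0.89·x + 0.11·750 = 310
0.89·x = 310 − 82.5 = 227.5
x = 227.5 / 0.89 = 255.6180

x = $255.62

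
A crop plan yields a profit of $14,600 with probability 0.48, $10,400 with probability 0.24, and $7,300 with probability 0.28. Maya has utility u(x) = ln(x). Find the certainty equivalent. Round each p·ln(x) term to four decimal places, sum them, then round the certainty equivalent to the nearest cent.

E[u] = 0.48·ln(14600) + 0.24·ln(10400) + 0.28·ln(7300) = 4.6026 + 2.2199 + 2.4908 = 9.3133
CE = e^9.3133 ≈ 11084.47

$11,084.47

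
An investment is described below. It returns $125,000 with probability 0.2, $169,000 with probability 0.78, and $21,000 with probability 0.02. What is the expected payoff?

EV = 0.2 × 125000 + 0.78 × 169000 + 0.02 × 21000 = 25000 + 131820 + 420 = 157240

$157,240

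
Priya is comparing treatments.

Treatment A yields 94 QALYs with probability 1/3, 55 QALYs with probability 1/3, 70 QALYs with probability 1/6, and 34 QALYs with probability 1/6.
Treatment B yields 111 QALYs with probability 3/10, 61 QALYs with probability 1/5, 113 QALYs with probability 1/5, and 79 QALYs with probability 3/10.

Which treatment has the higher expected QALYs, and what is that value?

Treatment A = 1/3 × 94 + 1/3 × 55 + 1/6 × 70 + 1/6 × 34 = 31.3333 + 18.3333 + 11.6667 + 5.6667 = 67
Treatment B = 3/10 × 111 + 1/5 × 61 + 1/5 × 113 + 3/10 × 79 = 33.3 + 12.2 + 22.6 + 23.7 = 91.8

Treatment B (91.8 QALYs)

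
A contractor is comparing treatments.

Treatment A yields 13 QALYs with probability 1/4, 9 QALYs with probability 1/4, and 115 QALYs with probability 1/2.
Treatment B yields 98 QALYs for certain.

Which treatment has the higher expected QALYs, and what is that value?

Treatment B (98 QALYs)

Treatment A = 1/4 × 13 + 1/4 × 9 + 1/2 × 115 = 3.25 + 2.25 + 57.5 = 63
Treatment B: 98 (certain)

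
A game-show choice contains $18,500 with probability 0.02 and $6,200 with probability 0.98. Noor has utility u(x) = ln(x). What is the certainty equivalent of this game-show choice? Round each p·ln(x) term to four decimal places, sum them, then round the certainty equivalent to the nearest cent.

E[u] = 0.02·ln(18500) + 0.98·ln(6200) = 0.1965 + 8.5577 = 8.7542
CE = e^8.7542 ≈ 6337.25

$6,337.25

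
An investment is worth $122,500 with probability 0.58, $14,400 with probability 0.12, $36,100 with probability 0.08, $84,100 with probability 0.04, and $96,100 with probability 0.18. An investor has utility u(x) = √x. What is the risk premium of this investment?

E[u] = 0.58·√122500 + 0.12·√14400 + 0.08·√36100 + 0.04·√84100 + 0.18·√96100 = 0.58·350 + 0.12·120 + 0.08·190 + 0.04·290 + 0.18·310 = 300
CE = (300)² = 90000
Risk premium = EV − CE = 96328 − 90000 = 6328

$6,328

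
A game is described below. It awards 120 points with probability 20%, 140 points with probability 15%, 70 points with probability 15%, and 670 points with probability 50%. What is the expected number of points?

390.5 points

EV = 0.2 × 120 + 0.15 × 140 + 0.15 × 70 + 0.5 × 670 = 24 + 21 + 10.5 + 335 = 390.5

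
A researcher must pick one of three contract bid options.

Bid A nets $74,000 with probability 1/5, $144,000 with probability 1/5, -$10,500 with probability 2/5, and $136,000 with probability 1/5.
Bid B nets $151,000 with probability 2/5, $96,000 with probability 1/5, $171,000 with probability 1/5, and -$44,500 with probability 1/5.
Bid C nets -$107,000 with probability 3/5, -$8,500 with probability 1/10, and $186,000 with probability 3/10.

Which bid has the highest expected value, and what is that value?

Bid A = 1/5 × 74000 + 1/5 × 144000 + 2/5 × (-10500) + 1/5 × 136000 = 14800 + 28800 − 4200 + 27200 = 66600
Bid B = 2/5 × 151000 + 1/5 × 96000 + 1/5 × 171000 + 1/5 × (-44500) = 60400 + 19200 + 34200 − 8900 = 104900
Bid C = 3/5 × (-107000) + 1/10 × (-8500) + 3/10 × 186000 = -64200 − 850 + 55800 = -9250

Bid B ($104,900)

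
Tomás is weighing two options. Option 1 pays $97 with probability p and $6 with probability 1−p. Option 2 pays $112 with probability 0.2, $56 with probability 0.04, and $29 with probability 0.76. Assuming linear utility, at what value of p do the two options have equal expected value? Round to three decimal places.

EV(Option 2) = 0.2 × 112 + 0.04 × 56 + 0.76 × 29 = 22.4 + 2.24 + 22.04 = 46.68
p·97 + (1−p)·6 = 46.68
91p + 6 = 46.68
p = (46.68 − 6) / 91

p = 0.447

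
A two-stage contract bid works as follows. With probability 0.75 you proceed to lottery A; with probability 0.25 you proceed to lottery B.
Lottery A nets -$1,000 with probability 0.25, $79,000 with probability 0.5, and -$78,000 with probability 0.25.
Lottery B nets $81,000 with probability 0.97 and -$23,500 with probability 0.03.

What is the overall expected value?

$34,278.75

EV(A) = 0.25 × (-1000) + 0.5 × 79000 + 0.25 × (-78000) = -250 + 39500 − 19500 = 19750
EV(B) = 0.97 × 81000 + 0.03 × (-23500) = 78570 − 705 = 77865
Overall = 0.75 × 19750 + 0.25 × 77865 = 14812.5 + 19466.25 = 34278.75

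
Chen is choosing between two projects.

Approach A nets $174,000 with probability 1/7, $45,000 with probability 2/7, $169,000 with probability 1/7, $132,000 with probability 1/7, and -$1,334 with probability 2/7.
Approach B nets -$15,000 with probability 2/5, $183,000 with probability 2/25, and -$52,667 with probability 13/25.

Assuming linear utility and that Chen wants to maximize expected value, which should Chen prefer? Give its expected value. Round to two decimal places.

Approach A ($80,333.14)

Approach A = 1/7 × 174000 + 2/7 × 45000 + 1/7 × 169000 + 1/7 × 132000 + 2/7 × (-1334) = 24857.1429 + 12857.1429 + 24142.8571 + 18857.1429 − 381.1429 = 80333.1429
Approach B = 2/5 × (-15000) + 2/25 × 183000 + 13/25 × (-52667) = -6000 + 14640 − 27386.84 = -18746.84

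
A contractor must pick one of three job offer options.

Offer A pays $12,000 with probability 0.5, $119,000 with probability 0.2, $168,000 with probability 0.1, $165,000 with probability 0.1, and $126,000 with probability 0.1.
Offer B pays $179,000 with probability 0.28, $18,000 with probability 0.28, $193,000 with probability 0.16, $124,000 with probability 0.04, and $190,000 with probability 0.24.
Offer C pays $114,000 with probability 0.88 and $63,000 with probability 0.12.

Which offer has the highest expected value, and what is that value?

Offer B ($136,600)

Offer A = 0.5 × 12000 + 0.2 × 119000 + 0.1 × 168000 + 0.1 × 165000 + 0.1 × 126000 = 6000 + 23800 + 16800 + 16500 + 12600 = 75700
Offer B = 0.28 × 179000 + 0.28 × 18000 + 0.16 × 193000 + 0.04 × 124000 + 0.24 × 190000 = 50120 + 5040 + 30880 + 4960 + 45600 = 136600
Offer C = 0.88 × 114000 + 0.12 × 63000 = 100320 + 7560 = 107880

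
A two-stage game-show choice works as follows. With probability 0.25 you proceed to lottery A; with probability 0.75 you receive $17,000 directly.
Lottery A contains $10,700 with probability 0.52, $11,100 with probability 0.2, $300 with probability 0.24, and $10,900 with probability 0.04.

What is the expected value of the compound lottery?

EV(A) = 0.52 × 10700 + 0.2 × 11100 + 0.24 × 300 + 0.04 × 10900 = 5564 + 2220 + 72 + 436 = 8292
Branch B: 17000 (certain)
Overall = 0.25 × 8292 + 0.75 × 17000 = 2073 + 12750 = 14823

$14,823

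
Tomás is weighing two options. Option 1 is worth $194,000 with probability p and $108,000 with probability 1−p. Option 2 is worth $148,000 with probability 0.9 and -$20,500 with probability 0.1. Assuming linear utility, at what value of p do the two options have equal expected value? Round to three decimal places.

EV(Option 2) = 0.9 × 148000 + 0.1 × (-20500) = 133200 − 2050 = 131150
p·194000 + (1−p)·108000 = 131150
86000p + 108000 = 131150
p = (131150 − 108000) / 86000

p = 0.269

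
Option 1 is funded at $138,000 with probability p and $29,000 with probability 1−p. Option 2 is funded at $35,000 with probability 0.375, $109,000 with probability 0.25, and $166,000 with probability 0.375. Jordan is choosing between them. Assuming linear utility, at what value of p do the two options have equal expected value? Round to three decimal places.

EV(Option 2) = 0.375 × 35000 + 0.25 × 109000 + 0.375 × 166000 = 13125 + 27250 + 62250 = 102625
p·138000 + (1−p)·29000 = 102625
109000p + 29000 = 102625
p = (102625 − 29000) / 109000

p = 0.675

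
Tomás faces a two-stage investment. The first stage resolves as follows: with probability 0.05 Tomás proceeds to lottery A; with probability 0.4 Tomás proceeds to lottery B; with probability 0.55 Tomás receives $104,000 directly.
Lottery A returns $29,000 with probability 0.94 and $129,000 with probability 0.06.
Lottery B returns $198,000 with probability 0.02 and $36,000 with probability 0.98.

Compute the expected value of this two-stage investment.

EV(A) = 0.94 × 29000 + 0.06 × 129000 = 27260 + 7740 = 35000
EV(B) = 0.02 × 198000 + 0.98 × 36000 = 3960 + 35280 = 39240
Branch C: 104000 (certain)
Overall = 0.05 × 35000 + 0.4 × 39240 + 0.55 × 104000 = 1750 + 15696 + 57200 = 74646

$74,646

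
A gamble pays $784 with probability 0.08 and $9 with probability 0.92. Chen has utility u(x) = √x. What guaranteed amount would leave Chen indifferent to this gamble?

$25

E[u] = 0.08·√784 + 0.92·√9 = 0.08·28 + 0.92·3 = 5
CE = (5)² = 25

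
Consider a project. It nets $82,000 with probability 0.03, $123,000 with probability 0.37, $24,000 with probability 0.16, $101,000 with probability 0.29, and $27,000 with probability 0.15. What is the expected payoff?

$85,150

EV = 0.03 × 82000 + 0.37 × 123000 + 0.16 × 24000 + 0.29 × 101000 + 0.15 × 27000 = 2460 + 45510 + 3840 + 29290 + 4050 = 85150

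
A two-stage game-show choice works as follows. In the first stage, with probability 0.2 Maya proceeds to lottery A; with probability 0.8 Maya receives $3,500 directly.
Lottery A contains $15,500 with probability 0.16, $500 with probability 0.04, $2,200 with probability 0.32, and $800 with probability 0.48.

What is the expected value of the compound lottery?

$3,517.60

EV(A) = 0.16 × 15500 + 0.04 × 500 + 0.32 × 2200 + 0.48 × 800 = 2480 + 20 + 704 + 384 = 3588
Branch B: 3500 (certain)
Overall = 0.2 × 3588 + 0.8 × 3500 = 717.6 + 2800 = 3517.6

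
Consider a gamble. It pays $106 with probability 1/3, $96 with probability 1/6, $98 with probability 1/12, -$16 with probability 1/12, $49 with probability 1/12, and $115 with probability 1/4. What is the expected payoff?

EV = 1/3 × 106 + 1/6 × 96 + 1/12 × 98 + 1/12 × (-16) + 1/12 × 49 + 1/4 × 115 = 35.3333 + 16 + 8.1667 − 1.3333 + 4.0833 + 28.75 = 91

$91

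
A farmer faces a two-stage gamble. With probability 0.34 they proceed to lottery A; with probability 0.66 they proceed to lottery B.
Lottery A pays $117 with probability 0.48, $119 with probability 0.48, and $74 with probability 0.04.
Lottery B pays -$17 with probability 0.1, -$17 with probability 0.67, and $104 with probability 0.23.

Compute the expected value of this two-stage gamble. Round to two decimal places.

$46.67

EV(A) = 0.48 × 117 + 0.48 × 119 + 0.04 × 74 = 56.16 + 57.12 + 2.96 = 116.24
EV(B) = 0.1 × (-17) + 0.67 × (-17) + 0.23 × 104 = -1.7 − 11.39 + 23.92 = 10.83
Overall = 0.34 × 116.24 + 0.66 × 10.83 = 39.5216 + 7.1478 = 46.6694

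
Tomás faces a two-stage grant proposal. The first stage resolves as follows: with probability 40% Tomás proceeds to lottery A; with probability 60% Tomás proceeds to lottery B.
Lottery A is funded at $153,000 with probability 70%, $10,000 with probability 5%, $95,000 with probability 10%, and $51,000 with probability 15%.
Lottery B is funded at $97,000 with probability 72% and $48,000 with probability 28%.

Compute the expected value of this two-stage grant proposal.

EV(A) = 0.7 × 153000 + 0.05 × 10000 + 0.1 × 95000 + 0.15 × 51000 = 107100 + 500 + 9500 + 7650 = 124750
EV(B) = 0.72 × 97000 + 0.28 × 48000 = 69840 + 13440 = 83280
Overall = 0.4 × 124750 + 0.6 × 83280 = 49900 + 49968 = 99868

$99,868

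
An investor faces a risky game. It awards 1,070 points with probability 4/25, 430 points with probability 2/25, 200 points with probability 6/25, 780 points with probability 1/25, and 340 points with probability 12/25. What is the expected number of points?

448 points

EV = 4/25 × 1070 + 2/25 × 430 + 6/25 × 200 + 1/25 × 780 + 12/25 × 340 = 171.2 + 34.4 + 48 + 31.2 + 163.2 = 448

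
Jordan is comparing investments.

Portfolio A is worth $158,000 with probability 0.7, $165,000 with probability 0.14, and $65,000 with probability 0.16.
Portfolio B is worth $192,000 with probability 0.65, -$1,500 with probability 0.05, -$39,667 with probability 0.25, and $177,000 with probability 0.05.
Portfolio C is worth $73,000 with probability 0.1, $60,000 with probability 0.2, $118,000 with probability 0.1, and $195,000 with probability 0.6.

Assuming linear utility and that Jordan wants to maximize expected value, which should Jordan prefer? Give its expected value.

Portfolio C ($148,100)

Portfolio A = 0.7 × 158000 + 0.14 × 165000 + 0.16 × 65000 = 110600 + 23100 + 10400 = 144100
Portfolio B = 0.65 × 192000 + 0.05 × (-1500) + 0.25 × (-39667) + 0.05 × 177000 = 124800 − 75 − 9916.75 + 8850 = 123658.25
Portfolio C = 0.1 × 73000 + 0.2 × 60000 + 0.1 × 118000 + 0.6 × 195000 = 7300 + 12000 + 11800 + 117000 = 148100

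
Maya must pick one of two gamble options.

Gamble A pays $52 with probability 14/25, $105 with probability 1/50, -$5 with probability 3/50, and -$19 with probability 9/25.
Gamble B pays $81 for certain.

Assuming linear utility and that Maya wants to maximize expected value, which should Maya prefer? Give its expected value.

Gamble A = 14/25 × 52 + 1/50 × 105 + 3/50 × (-5) + 9/25 × (-19) = 29.12 + 2.1 − 0.3 − 6.84 = 24.08
Gamble B: 81 (certain)

Gamble B ($81)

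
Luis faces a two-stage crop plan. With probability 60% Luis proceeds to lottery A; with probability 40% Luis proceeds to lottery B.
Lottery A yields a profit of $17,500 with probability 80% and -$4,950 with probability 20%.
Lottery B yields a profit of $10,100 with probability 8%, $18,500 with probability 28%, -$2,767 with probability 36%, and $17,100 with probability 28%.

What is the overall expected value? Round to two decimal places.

$11,717.95

EV(A) = 0.8 × 17500 + 0.2 × (-4950) = 14000 − 990 = 13010
EV(B) = 0.08 × 10100 + 0.28 × 18500 + 0.36 × (-2767) + 0.28 × 17100 = 808 + 5180 − 996.12 + 4788 = 9779.88
Overall = 0.6 × 13010 + 0.4 × 9779.88 = 7806 + 3911.952 = 11717.952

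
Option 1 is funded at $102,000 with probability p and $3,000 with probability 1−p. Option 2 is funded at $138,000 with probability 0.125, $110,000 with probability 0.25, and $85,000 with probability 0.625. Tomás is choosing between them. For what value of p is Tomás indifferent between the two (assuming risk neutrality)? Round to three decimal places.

p = 0.958

EV(Option 2) = 0.125 × 138000 + 0.25 × 110000 + 0.625 × 85000 = 17250 + 27500 + 53125 = 97875
p·102000 + (1−p)·3000 = 97875
99000p + 3000 = 97875
p = (97875 − 3000) / 99000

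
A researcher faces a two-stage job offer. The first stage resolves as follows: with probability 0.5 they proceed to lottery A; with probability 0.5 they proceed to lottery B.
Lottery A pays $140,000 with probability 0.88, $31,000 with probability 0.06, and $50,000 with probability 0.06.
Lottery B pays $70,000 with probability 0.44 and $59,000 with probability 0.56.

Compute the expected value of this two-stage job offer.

EV(A) = 0.88 × 140000 + 0.06 × 31000 + 0.06 × 50000 = 123200 + 1860 + 3000 = 128060
EV(B) = 0.44 × 70000 + 0.56 × 59000 = 30800 + 33040 = 63840
Overall = 0.5 × 128060 + 0.5 × 63840 = 64030 + 31920 = 95950

$95,950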